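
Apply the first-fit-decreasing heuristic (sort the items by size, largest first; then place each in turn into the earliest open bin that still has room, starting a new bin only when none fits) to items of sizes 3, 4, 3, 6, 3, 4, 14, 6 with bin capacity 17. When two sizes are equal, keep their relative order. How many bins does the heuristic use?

3

Sorted descending: 14, 6, 6, 4, 4, 3, 3, 3.
  14 → bin 1 (new)  [load 14/17]
  6 → bin 2 (new)  [load 6/17]
  6 → bin 2  [load 12/17]
  4 → bin 2  [load 16/17]
  4 → bin 3 (new)  [load 4/17]
  3 → bin 1  [load 17/17]
  3 → bin 3  [load 7/17]
  3 → bin 3  [load 10/17]
3 bins opened.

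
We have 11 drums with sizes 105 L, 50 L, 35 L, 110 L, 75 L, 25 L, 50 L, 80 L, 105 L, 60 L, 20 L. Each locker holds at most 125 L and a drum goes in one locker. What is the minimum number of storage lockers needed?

Total = 110 + 105 + 105 + 80 + 75 + 60 + 50 + 50 + 35 + 25 + 20 = 715 L.
Lower bound: ⌈715/125⌉ = 6 storage lockers.
A packing using 7 storage lockers:
  locker 1: 110 = 110
  locker 2: 105 + 20 = 125
  locker 3: 105 = 105
  locker 4: 80 + 35 = 115
  locker 5: 75 + 50 = 125
  locker 6: 60 + 50 = 110
  locker 7: 25 = 25
No arrangement into 6 storage lockers stays within capacity, so 7 is optimal.

7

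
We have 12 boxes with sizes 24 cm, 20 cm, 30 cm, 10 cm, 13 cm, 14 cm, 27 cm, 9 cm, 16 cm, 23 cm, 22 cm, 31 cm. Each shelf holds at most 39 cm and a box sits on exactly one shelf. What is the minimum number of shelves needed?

7

Total = 31 + 30 + 27 + 24 + 23 + 22 + 20 + 16 + 14 + 13 + 10 + 9 = 239 cm.
Lower bound: ⌈239/39⌉ = 7 shelves.
A packing using 7 shelves:
  shelf 1: 31 = 31
  shelf 2: 30 + 9 = 39
  shelf 3: 27 + 10 = 37
  shelf 4: 24 + 14 = 38
  shelf 5: 23 + 16 = 39
  shelf 6: 22 + 13 = 35
  shelf 7: 20 = 20
This matches the lower bound, so 7 is optimal.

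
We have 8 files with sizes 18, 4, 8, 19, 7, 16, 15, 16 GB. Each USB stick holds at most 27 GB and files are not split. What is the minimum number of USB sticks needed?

5

Total = 19 + 18 + 16 + 16 + 15 + 8 + 7 + 4 = 103 GB.
Lower bound: ⌈103/27⌉ = 4 USB sticks.
Also, 5 files each exceed 27/2 GB, and no two of those can share a USB stick, so at least 5 USB sticks are needed.
A packing using 5 USB sticks:
  USB stick 1: 19 + 8 = 27
  USB stick 2: 18 + 7 = 25
  USB stick 3: 16 + 4 = 20
  USB stick 4: 16 = 16
  USB stick 5: 15 = 15
This matches the lower bound, so 5 is optimal.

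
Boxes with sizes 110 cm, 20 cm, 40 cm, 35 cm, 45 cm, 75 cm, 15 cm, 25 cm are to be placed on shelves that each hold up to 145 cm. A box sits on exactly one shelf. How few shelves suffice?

Total = 110 + 75 + 45 + 40 + 35 + 25 + 20 + 15 = 365 cm.
Lower bound: ⌈365/145⌉ = 3 shelves.
A packing using 3 shelves:
  shelf 1: 110 + 35 = 145
  shelf 2: 75 + 45 + 25 = 145
  shelf 3: 40 + 20 + 15 = 75
This matches the lower bound, so 3 is optimal.

3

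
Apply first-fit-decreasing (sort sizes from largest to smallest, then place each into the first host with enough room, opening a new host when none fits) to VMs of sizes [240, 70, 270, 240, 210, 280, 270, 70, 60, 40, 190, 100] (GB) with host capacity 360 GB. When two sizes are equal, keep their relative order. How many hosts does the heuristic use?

7

Sorted descending: 280, 270, 270, 240, 240, 210, 190, 100, 70, 70, 60, 40.
  280 → host 1 (new)  [load 280/360]
  270 → host 2 (new)  [load 270/360]
  270 → host 3 (new)  [load 270/360]
  240 → host 4 (new)  [load 240/360]
  240 → host 5 (new)  [load 240/360]
  210 → host 6 (new)  [load 210/360]
  190 → host 7 (new)  [load 190/360]
  100 → host 4  [load 340/360]
  70 → host 1  [load 350/360]
  70 → host 2  [load 340/360]
  60 → host 3  [load 330/360]
  40 → host 5  [load 280/360]
7 hosts opened.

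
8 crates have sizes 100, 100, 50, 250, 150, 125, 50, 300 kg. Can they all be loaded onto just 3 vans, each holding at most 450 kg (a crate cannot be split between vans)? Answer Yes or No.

A valid assignment using 3 vans:
  van 1: 300 + 150 = 450
  van 2: 250 + 125 + 50 = 425
  van 3: 100 + 100 + 50 = 250
Every load is within 450 kg, so 3 vans suffice.

Yes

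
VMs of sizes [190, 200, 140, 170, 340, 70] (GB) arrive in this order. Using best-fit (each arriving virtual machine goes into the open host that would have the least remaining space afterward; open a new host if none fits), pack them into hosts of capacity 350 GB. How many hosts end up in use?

  190 → host 1 (new)  [load 190/350]
  200 → host 2 (new)  [load 200/350]
  140 → host 2  [load 340/350]
  170 → host 3 (new)  [load 170/350]
  340 → host 4 (new)  [load 340/350]
  70 → host 1  [load 260/350]
4 hosts opened.

4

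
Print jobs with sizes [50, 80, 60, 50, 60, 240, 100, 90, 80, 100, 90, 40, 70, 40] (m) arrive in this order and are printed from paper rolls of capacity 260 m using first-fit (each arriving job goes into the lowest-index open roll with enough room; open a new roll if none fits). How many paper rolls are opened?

5

  50 → roll 1 (new)  [load 50/260]
  80 → roll 1  [load 130/260]
  60 → roll 1  [load 190/260]
  50 → roll 1  [load 240/260]
  60 → roll 2 (new)  [load 60/260]
  240 → roll 3 (new)  [load 240/260]
  100 → roll 2  [load 160/260]
  90 → roll 2  [load 250/260]
  80 → roll 4 (new)  [load 80/260]
  100 → roll 4  [load 180/260]
  90 → roll 5 (new)  [load 90/260]
  40 → roll 4  [load 220/260]
  70 → roll 5  [load 160/260]
  40 → roll 4  [load 260/260]
5 paper rolls opened.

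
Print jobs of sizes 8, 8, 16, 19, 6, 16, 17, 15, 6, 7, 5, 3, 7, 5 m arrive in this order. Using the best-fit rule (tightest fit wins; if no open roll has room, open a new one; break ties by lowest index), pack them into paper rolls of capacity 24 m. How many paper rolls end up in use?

  8 → roll 1 (new)  [load 8/24]
  8 → roll 1  [load 16/24]
  16 → roll 2 (new)  [load 16/24]
  19 → roll 3 (new)  [load 19/24]
  6 → roll 1  [load 22/24]
  16 → roll 4 (new)  [load 16/24]
  17 → roll 5 (new)  [load 17/24]
  15 → roll 6 (new)  [load 15/24]
  6 → roll 5  [load 23/24]
  7 → roll 2  [load 23/24]
  5 → roll 3  [load 24/24]
  3 → roll 4  [load 19/24]
  7 → roll 6  [load 22/24]
  5 → roll 4  [load 24/24]
6 paper rolls opened.

6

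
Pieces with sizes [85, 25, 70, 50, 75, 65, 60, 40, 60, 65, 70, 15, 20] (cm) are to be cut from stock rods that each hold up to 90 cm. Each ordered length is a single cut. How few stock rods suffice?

9

Total = 85 + 75 + 70 + 70 + 65 + 65 + 60 + 60 + 50 + 40 + 25 + 20 + 15 = 700 cm.
Lower bound: ⌈700/90⌉ = 8 stock rods.
Also, 9 pieces each exceed 45 cm, and no two of those can share a stock rod, so at least 9 stock rods are needed.
A packing using 9 stock rods:
  stock rod 1: 85 = 85
  stock rod 2: 75 + 15 = 90
  stock rod 3: 70 + 20 = 90
  stock rod 4: 70 = 70
  stock rod 5: 65 + 25 = 90
  stock rod 6: 65 = 65
  stock rod 7: 60 = 60
  stock rod 8: 60 = 60
  stock rod 9: 50 + 40 = 90
This matches the lower bound, so 9 is optimal.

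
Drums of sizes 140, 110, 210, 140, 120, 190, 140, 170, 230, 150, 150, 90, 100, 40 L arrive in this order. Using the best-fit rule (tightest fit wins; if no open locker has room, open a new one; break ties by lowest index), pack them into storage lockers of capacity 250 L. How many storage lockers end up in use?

  140 → locker 1 (new)  [load 140/250]
  110 → locker 1  [load 250/250]
  210 → locker 2 (new)  [load 210/250]
  140 → locker 3 (new)  [load 140/250]
  120 → locker 4 (new)  [load 120/250]
  190 → locker 5 (new)  [load 190/250]
  140 → locker 6 (new)  [load 140/250]
  170 → locker 7 (new)  [load 170/250]
  230 → locker 8 (new)  [load 230/250]
  150 → locker 9 (new)  [load 150/250]
  150 → locker 10 (new)  [load 150/250]
  90 → locker 9  [load 240/250]
  100 → locker 10  [load 250/250]
  40 → locker 2  [load 250/250]
10 storage lockers opened.

10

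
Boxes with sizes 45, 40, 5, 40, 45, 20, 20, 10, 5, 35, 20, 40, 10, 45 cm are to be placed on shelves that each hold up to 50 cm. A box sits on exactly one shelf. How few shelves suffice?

9

Total = 45 + 45 + 45 + 40 + 40 + 40 + 35 + 20 + 20 + 20 + 10 + 10 + 5 + 5 = 380 cm.
Lower bound: ⌈380/50⌉ = 8 shelves.
A packing using 9 shelves:
  shelf 1: 45 + 5 = 50
  shelf 2: 45 + 5 = 50
  shelf 3: 45 = 45
  shelf 4: 40 + 10 = 50
  shelf 5: 40 + 10 = 50
  shelf 6: 40 = 40
  shelf 7: 35 = 35
  shelf 8: 20 + 20 = 40
  shelf 9: 20 = 20
No arrangement into 8 shelves stays within capacity, so 9 is optimal.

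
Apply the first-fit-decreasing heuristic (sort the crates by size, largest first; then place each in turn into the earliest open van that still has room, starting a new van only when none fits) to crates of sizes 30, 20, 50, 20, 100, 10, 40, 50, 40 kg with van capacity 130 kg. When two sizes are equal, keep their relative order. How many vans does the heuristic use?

3

Sorted descending: 100, 50, 50, 40, 40, 30, 20, 20, 10.
  100 → van 1 (new)  [load 100/130]
  50 → van 2 (new)  [load 50/130]
  50 → van 2  [load 100/130]
  40 → van 3 (new)  [load 40/130]
  40 → van 3  [load 80/130]
  30 → van 1  [load 130/130]
  20 → van 2  [load 120/130]
  20 → van 3  [load 100/130]
  10 → van 2  [load 130/130]
3 vans opened.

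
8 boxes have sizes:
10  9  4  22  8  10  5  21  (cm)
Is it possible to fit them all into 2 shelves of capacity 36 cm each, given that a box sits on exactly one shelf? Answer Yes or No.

No

Total = 89 cm; ⌈89/36⌉ = 3.
At least 3 shelves are required, but only 2 are allowed.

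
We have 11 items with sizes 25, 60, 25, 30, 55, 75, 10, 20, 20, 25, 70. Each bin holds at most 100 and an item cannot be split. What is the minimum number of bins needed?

5

Total = 75 + 70 + 60 + 55 + 30 + 25 + 25 + 25 + 20 + 20 + 10 = 415.
Lower bound: ⌈415/100⌉ = 5 bins.
A packing using 5 bins:
  bin 1: 75 + 25 = 100
  bin 2: 70 + 30 = 100
  bin 3: 60 + 25 + 10 = 95
  bin 4: 55 + 25 + 20 = 100
  bin 5: 20 = 20
This matches the lower bound, so 5 is optimal.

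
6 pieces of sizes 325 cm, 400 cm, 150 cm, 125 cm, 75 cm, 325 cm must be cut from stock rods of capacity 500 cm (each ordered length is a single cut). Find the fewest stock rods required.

3

Total = 400 + 325 + 325 + 150 + 125 + 75 = 1400 cm.
Lower bound: ⌈1400/500⌉ = 3 stock rods.
A packing using 3 stock rods:
  stock rod 1: 400 + 75 = 475
  stock rod 2: 325 + 150 = 475
  stock rod 3: 325 + 125 = 450
This matches the lower bound, so 3 is optimal.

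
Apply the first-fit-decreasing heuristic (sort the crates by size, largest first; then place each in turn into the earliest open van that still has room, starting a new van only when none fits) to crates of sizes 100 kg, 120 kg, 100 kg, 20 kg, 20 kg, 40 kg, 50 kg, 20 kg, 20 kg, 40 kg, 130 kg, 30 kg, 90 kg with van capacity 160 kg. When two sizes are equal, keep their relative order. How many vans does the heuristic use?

Sorted descending: 130, 120, 100, 100, 90, 50, 40, 40, 30, 20, 20, 20, 20.
  130 → van 1 (new)  [load 130/160]
  120 → van 2 (new)  [load 120/160]
  100 → van 3 (new)  [load 100/160]
  100 → van 4 (new)  [load 100/160]
  90 → van 5 (new)  [load 90/160]
  50 → van 3  [load 150/160]
  40 → van 2  [load 160/160]
  40 → van 4  [load 140/160]
  30 → van 1  [load 160/160]
  20 → van 4  [load 160/160]
  20 → van 5  [load 110/160]
  20 → van 5  [load 130/160]
  20 → van 5  [load 150/160]
5 vans opened.

5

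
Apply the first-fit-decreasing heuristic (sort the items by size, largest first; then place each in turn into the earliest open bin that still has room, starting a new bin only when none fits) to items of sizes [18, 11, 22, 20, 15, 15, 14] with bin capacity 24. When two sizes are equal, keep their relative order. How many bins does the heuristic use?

Sorted descending: 22, 20, 18, 15, 15, 14, 11.
  22 → bin 1 (new)  [load 22/24]
  20 → bin 2 (new)  [load 20/24]
  18 → bin 3 (new)  [load 18/24]
  15 → bin 4 (new)  [load 15/24]
  15 → bin 5 (new)  [load 15/24]
  14 → bin 6 (new)  [load 14/24]
  11 → bin 7 (new)  [load 11/24]
7 bins opened.

7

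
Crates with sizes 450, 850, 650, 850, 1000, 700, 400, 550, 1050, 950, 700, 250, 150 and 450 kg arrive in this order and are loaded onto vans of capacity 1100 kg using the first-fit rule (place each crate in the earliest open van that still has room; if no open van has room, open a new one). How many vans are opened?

9

  450 → van 1 (new)  [load 450/1100]
  850 → van 2 (new)  [load 850/1100]
  650 → van 1  [load 1100/1100]
  850 → van 3 (new)  [load 850/1100]
  1000 → van 4 (new)  [load 1000/1100]
  700 → van 5 (new)  [load 700/1100]
  400 → van 5  [load 1100/1100]
  550 → van 6 (new)  [load 550/1100]
  1050 → van 7 (new)  [load 1050/1100]
  950 → van 8 (new)  [load 950/1100]
  700 → van 9 (new)  [load 700/1100]
  250 → van 2  [load 1100/1100]
  150 → van 3  [load 1000/1100]
  450 → van 6  [load 1000/1100]
9 vans opened.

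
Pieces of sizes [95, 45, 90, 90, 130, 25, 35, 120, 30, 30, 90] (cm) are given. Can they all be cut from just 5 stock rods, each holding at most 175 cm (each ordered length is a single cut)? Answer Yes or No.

Total = 780 cm; ⌈780/175⌉ = 5.
6 pieces each exceed half the capacity and cannot share a stock rod, forcing at least 6 stock rods.
At least 6 stock rods are required, but only 5 are allowed.

No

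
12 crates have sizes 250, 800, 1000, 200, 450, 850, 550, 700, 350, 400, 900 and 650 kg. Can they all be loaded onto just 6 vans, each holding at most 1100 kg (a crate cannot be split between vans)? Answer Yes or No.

Total = 7100 kg; ⌈7100/1100⌉ = 7.
At least 7 vans are required, but only 6 are allowed.

No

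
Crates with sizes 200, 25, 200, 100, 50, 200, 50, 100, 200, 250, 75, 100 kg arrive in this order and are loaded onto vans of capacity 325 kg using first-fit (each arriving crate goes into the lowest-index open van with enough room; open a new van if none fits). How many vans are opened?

  200 → van 1 (new)  [load 200/325]
  25 → van 1  [load 225/325]
  200 → van 2 (new)  [load 200/325]
  100 → van 1  [load 325/325]
  50 → van 2  [load 250/325]
  200 → van 3 (new)  [load 200/325]
  50 → van 2  [load 300/325]
  100 → van 3  [load 300/325]
  200 → van 4 (new)  [load 200/325]
  250 → van 5 (new)  [load 250/325]
  75 → van 4  [load 275/325]
  100 → van 6 (new)  [load 100/325]
6 vans opened.

6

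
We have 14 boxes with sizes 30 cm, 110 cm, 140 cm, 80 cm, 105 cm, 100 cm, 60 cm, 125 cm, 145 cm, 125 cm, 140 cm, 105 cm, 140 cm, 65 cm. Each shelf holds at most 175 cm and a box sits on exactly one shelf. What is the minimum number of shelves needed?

Total = 145 + 140 + 140 + 140 + 125 + 125 + 110 + 105 + 105 + 100 + 80 + 65 + 60 + 30 = 1470 cm.
Lower bound: ⌈1470/175⌉ = 9 shelves.
Also, 10 boxes each exceed 175/2 cm, and no two of those can share a shelf, so at least 10 shelves are needed.
A packing using 11 shelves:
  shelf 1: 145 + 30 = 175
  shelf 2: 140 = 140
  shelf 3: 140 = 140
  shelf 4: 140 = 140
  shelf 5: 125 = 125
  shelf 6: 125 = 125
  shelf 7: 110 + 65 = 175
  shelf 8: 105 + 60 = 165
  shelf 9: 105 = 105
  shelf 10: 100 = 100
  shelf 11: 80 = 80
No arrangement into 10 shelves stays within capacity, so 11 is optimal.

11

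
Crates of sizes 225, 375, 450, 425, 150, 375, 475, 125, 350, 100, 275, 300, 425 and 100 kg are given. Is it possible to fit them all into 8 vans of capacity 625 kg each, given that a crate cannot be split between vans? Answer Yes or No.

Yes

A valid assignment using 8 vans:
  van 1: 475 + 150 = 625
  van 2: 450 + 125 = 575
  van 3: 425 + 100 + 100 = 625
  van 4: 425 = 425
  van 5: 375 + 225 = 600
  van 6: 375 = 375
  van 7: 350 + 275 = 625
  van 8: 300 = 300
Every load is within 625 kg, so 8 vans suffice.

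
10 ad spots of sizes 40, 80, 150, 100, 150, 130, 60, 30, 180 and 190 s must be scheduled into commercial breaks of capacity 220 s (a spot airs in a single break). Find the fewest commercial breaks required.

Total = 190 + 180 + 150 + 150 + 130 + 100 + 80 + 60 + 40 + 30 = 1110 s.
Lower bound: ⌈1110/220⌉ = 6 commercial breaks.
A packing using 6 commercial breaks:
  break 1: 190 + 30 = 220
  break 2: 180 + 40 = 220
  break 3: 150 + 60 = 210
  break 4: 150 = 150
  break 5: 130 + 80 = 210
  break 6: 100 = 100
This matches the lower bound, so 6 is optimal.

6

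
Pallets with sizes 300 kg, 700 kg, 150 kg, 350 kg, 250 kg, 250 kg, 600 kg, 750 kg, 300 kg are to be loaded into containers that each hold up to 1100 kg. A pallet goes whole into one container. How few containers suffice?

4

Total = 750 + 700 + 600 + 350 + 300 + 300 + 250 + 250 + 150 = 3650 kg.
Lower bound: ⌈3650/1100⌉ = 4 containers.
A packing using 4 containers:
  container 1: 750 + 350 = 1100
  container 2: 700 + 300 = 1000
  container 3: 600 + 300 + 150 = 1050
  container 4: 250 + 250 = 500
This matches the lower bound, so 4 is optimal.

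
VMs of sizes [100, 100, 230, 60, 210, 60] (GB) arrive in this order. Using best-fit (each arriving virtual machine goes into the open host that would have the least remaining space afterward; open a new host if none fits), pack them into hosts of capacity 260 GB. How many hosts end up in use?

4

  100 → host 1 (new)  [load 100/260]
  100 → host 1  [load 200/260]
  230 → host 2 (new)  [load 230/260]
  60 → host 1  [load 260/260]
  210 → host 3 (new)  [load 210/260]
  60 → host 4 (new)  [load 60/260]
4 hosts opened.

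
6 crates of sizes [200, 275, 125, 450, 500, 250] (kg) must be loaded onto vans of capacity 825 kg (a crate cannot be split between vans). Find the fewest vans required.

Total = 500 + 450 + 275 + 250 + 200 + 125 = 1800 kg.
Lower bound: ⌈1800/825⌉ = 3 vans.
A packing using 3 vans:
  van 1: 500 + 275 = 775
  van 2: 450 + 250 + 125 = 825
  van 3: 200 = 200
This matches the lower bound, so 3 is optimal.

3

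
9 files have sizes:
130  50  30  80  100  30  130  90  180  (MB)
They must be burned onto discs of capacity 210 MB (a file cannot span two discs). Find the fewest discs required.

4

Total = 180 + 130 + 130 + 100 + 90 + 80 + 50 + 30 + 30 = 820 MB.
Lower bound: ⌈820/210⌉ = 4 discs.
A packing using 4 discs:
  disc 1: 180 + 30 = 210
  disc 2: 130 + 80 = 210
  disc 3: 130 + 50 + 30 = 210
  disc 4: 100 + 90 = 190
This matches the lower bound, so 4 is optimal.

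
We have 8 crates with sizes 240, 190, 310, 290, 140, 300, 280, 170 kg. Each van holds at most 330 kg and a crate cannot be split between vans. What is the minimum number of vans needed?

7

Total = 310 + 300 + 290 + 280 + 240 + 190 + 170 + 140 = 1920 kg.
Lower bound: ⌈1920/330⌉ = 6 vans.
Also, 7 crates each exceed 165 kg, and no two of those can share a van, so at least 7 vans are needed.
A packing using 7 vans:
  van 1: 310 = 310
  van 2: 300 = 300
  van 3: 290 = 290
  van 4: 280 = 280
  van 5: 240 = 240
  van 6: 190 + 140 = 330
  van 7: 170 = 170
This matches the lower bound, so 7 is optimal.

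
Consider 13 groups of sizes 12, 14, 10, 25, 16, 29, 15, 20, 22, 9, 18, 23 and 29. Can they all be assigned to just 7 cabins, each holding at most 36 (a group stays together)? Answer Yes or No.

No

Total = 242; ⌈242/36⌉ = 7.
The bound of 7 does not rule out 7, but exhaustive search shows no assignment into 7 cabins of capacity 36 exists — the minimum is 8.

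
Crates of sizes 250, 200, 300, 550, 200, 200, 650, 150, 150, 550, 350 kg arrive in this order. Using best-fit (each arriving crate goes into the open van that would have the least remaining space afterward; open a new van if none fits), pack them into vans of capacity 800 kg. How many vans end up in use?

  250 → van 1 (new)  [load 250/800]
  200 → van 1  [load 450/800]
  300 → van 1  [load 750/800]
  550 → van 2 (new)  [load 550/800]
  200 → van 2  [load 750/800]
  200 → van 3 (new)  [load 200/800]
  650 → van 4 (new)  [load 650/800]
  150 → van 4  [load 800/800]
  150 → van 3  [load 350/800]
  550 → van 5 (new)  [load 550/800]
  350 → van 3  [load 700/800]
5 vans opened.

5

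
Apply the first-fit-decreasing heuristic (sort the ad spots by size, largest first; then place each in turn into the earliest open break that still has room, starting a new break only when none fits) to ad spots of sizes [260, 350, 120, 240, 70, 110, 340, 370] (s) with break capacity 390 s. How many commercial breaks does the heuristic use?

Sorted descending: 370, 350, 340, 260, 240, 120, 110, 70.
  370 → break 1 (new)  [load 370/390]
  350 → break 2 (new)  [load 350/390]
  340 → break 3 (new)  [load 340/390]
  260 → break 4 (new)  [load 260/390]
  240 → break 5 (new)  [load 240/390]
  120 → break 4  [load 380/390]
  110 → break 5  [load 350/390]
  70 → break 6 (new)  [load 70/390]
6 commercial breaks opened.

6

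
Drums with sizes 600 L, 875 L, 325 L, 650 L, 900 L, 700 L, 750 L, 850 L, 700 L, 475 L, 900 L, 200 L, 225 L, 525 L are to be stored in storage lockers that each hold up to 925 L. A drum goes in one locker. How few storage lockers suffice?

Total = 900 + 900 + 875 + 850 + 750 + 700 + 700 + 650 + 600 + 525 + 475 + 325 + 225 + 200 = 8675 L.
Lower bound: ⌈8675/925⌉ = 10 storage lockers.
Also, 11 drums each exceed 925/2 L, and no two of those can share a locker, so at least 11 storage lockers are needed.
A packing using 11 storage lockers:
  locker 1: 900 = 900
  locker 2: 900 = 900
  locker 3: 875 = 875
  locker 4: 850 = 850
  locker 5: 750 = 750
  locker 6: 700 + 225 = 925
  locker 7: 700 + 200 = 900
  locker 8: 650 = 650
  locker 9: 600 + 325 = 925
  locker 10: 525 = 525
  locker 11: 475 = 475
This matches the lower bound, so 11 is optimal.

11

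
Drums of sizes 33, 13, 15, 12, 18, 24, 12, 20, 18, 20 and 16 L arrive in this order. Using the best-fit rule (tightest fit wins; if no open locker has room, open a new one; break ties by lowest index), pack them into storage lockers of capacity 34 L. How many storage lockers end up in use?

  33 → locker 1 (new)  [load 33/34]
  13 → locker 2 (new)  [load 13/34]
  15 → locker 2  [load 28/34]
  12 → locker 3 (new)  [load 12/34]
  18 → locker 3  [load 30/34]
  24 → locker 4 (new)  [load 24/34]
  12 → locker 5 (new)  [load 12/34]
  20 → locker 5  [load 32/34]
  18 → locker 6 (new)  [load 18/34]
  20 → locker 7 (new)  [load 20/34]
  16 → locker 6  [load 34/34]
7 storage lockers opened.

7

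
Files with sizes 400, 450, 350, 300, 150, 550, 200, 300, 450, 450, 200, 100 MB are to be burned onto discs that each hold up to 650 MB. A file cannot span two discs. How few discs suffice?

7

Total = 550 + 450 + 450 + 450 + 400 + 350 + 300 + 300 + 200 + 200 + 150 + 100 = 3900 MB.
Lower bound: ⌈3900/650⌉ = 6 discs.
A packing using 7 discs:
  disc 1: 550 + 100 = 650
  disc 2: 450 + 200 = 650
  disc 3: 450 + 200 = 650
  disc 4: 450 + 150 = 600
  disc 5: 400 = 400
  disc 6: 350 + 300 = 650
  disc 7: 300 = 300
No arrangement into 6 discs stays within capacity, so 7 is optimal.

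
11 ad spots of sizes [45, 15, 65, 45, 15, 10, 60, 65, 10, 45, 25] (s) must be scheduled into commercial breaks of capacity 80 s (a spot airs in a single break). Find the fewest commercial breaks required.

6

Total = 65 + 65 + 60 + 45 + 45 + 45 + 25 + 15 + 15 + 10 + 10 = 400 s.
Lower bound: ⌈400/80⌉ = 5 commercial breaks.
Also, 6 ad spots each exceed 40 s, and no two of those can share a break, so at least 6 commercial breaks are needed.
A packing using 6 commercial breaks:
  break 1: 65 + 15 = 80
  break 2: 65 + 15 = 80
  break 3: 60 + 10 + 10 = 80
  break 4: 45 + 25 = 70
  break 5: 45 = 45
  break 6: 45 = 45
This matches the lower bound, so 6 is optimal.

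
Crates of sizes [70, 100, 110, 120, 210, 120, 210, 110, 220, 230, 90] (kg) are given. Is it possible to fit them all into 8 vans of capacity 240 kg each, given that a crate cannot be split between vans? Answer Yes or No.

Yes

A valid assignment using 8 vans:
  van 1: 230 = 230
  van 2: 220 = 220
  van 3: 210 = 210
  van 4: 210 = 210
  van 5: 120 + 120 = 240
  van 6: 110 + 110 = 220
  van 7: 100 + 90 = 190
  van 8: 70 = 70
Every load is within 240 kg, so 8 vans suffice.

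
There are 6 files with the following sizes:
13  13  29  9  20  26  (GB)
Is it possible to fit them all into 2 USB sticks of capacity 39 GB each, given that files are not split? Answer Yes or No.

No

Total = 110 GB; ⌈110/39⌉ = 3.
At least 3 USB sticks are required, but only 2 are allowed.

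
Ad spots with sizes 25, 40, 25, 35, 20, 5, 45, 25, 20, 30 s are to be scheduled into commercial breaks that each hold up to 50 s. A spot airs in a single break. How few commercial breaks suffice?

6

Total = 45 + 40 + 35 + 30 + 25 + 25 + 25 + 20 + 20 + 5 = 270 s.
Lower bound: ⌈270/50⌉ = 6 commercial breaks.
A packing using 6 commercial breaks:
  break 1: 45 + 5 = 50
  break 2: 40 = 40
  break 3: 35 = 35
  break 4: 30 + 20 = 50
  break 5: 25 + 25 = 50
  break 6: 25 + 20 = 45
This matches the lower bound, so 6 is optimal.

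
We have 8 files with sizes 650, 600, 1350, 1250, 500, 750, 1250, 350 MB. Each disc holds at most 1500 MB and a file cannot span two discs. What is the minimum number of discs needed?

5

Total = 1350 + 1250 + 1250 + 750 + 650 + 600 + 500 + 350 = 6700 MB.
Lower bound: ⌈6700/1500⌉ = 5 discs.
A packing using 5 discs:
  disc 1: 1350 = 1350
  disc 2: 1250 = 1250
  disc 3: 1250 = 1250
  disc 4: 750 + 650 = 1400
  disc 5: 600 + 500 + 350 = 1450
This matches the lower bound, so 5 is optimal.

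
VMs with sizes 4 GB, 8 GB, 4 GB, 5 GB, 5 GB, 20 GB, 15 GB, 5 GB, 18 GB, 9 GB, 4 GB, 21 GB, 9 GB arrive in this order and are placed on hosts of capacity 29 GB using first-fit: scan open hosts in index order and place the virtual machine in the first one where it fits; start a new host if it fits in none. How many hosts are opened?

5

  4 → host 1 (new)  [load 4/29]
  8 → host 1  [load 12/29]
  4 → host 1  [load 16/29]
  5 → host 1  [load 21/29]
  5 → host 1  [load 26/29]
  20 → host 2 (new)  [load 20/29]
  15 → host 3 (new)  [load 15/29]
  5 → host 2  [load 25/29]
  18 → host 4 (new)  [load 18/29]
  9 → host 3  [load 24/29]
  4 → host 2  [load 29/29]
  21 → host 5 (new)  [load 21/29]
  9 → host 4  [load 27/29]
5 hosts opened.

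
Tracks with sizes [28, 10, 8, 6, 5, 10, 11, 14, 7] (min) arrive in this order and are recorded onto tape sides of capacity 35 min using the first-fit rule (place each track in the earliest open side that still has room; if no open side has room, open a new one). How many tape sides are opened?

  28 → side 1 (new)  [load 28/35]
  10 → side 2 (new)  [load 10/35]
  8 → side 2  [load 18/35]
  6 → side 1  [load 34/35]
  5 → side 2  [load 23/35]
  10 → side 2  [load 33/35]
  11 → side 3 (new)  [load 11/35]
  14 → side 3  [load 25/35]
  7 → side 3  [load 32/35]
3 tape sides opened.

3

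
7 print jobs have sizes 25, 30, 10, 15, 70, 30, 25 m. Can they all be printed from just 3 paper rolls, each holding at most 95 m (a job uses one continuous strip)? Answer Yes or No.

Yes

A valid assignment using 3 paper rolls:
  roll 1: 70 + 25 = 95
  roll 2: 30 + 30 + 25 + 10 = 95
  roll 3: 15 = 15
Every load is within 95 m, so 3 paper rolls suffice.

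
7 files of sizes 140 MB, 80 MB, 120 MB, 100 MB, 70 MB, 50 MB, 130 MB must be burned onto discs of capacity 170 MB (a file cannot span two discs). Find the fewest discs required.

5

Total = 140 + 130 + 120 + 100 + 80 + 70 + 50 = 690 MB.
Lower bound: ⌈690/170⌉ = 5 discs.
A packing using 5 discs:
  disc 1: 140 = 140
  disc 2: 130 = 130
  disc 3: 120 + 50 = 170
  disc 4: 100 + 70 = 170
  disc 5: 80 = 80
This matches the lower bound, so 5 is optimal.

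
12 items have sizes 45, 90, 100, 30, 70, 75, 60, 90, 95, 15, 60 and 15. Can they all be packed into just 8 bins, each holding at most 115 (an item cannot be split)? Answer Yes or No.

A valid assignment using 8 bins:
  bin 1: 100 + 15 = 115
  bin 2: 95 + 15 = 110
  bin 3: 90 = 90
  bin 4: 90 = 90
  bin 5: 75 + 30 = 105
  bin 6: 70 + 45 = 115
  bin 7: 60 = 60
  bin 8: 60 = 60
Every load is within 115, so 8 bins suffice.

Yes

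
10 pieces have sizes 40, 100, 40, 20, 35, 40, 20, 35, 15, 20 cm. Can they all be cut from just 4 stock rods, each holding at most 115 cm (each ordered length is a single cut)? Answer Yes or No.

A valid assignment using 4 stock rods:
  stock rod 1: 100 + 15 = 115
  stock rod 2: 40 + 40 + 35 = 115
  stock rod 3: 40 + 35 + 20 + 20 = 115
  stock rod 4: 20 = 20
Every load is within 115 cm, so 4 stock rods suffice.

Yes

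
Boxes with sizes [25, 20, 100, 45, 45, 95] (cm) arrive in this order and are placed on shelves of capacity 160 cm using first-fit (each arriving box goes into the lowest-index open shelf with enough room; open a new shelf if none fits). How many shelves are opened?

  25 → shelf 1 (new)  [load 25/160]
  20 → shelf 1  [load 45/160]
  100 → shelf 1  [load 145/160]
  45 → shelf 2 (new)  [load 45/160]
  45 → shelf 2  [load 90/160]
  95 → shelf 3 (new)  [load 95/160]
3 shelves opened.

3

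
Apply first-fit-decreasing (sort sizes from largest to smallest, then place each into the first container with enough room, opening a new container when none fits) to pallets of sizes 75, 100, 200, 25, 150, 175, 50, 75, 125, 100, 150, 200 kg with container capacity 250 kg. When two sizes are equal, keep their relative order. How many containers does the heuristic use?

Sorted descending: 200, 200, 175, 150, 150, 125, 100, 100, 75, 75, 50, 25.
  200 → container 1 (new)  [load 200/250]
  200 → container 2 (new)  [load 200/250]
  175 → container 3 (new)  [load 175/250]
  150 → container 4 (new)  [load 150/250]
  150 → container 5 (new)  [load 150/250]
  125 → container 6 (new)  [load 125/250]
  100 → container 4  [load 250/250]
  100 → container 5  [load 250/250]
  75 → container 3  [load 250/250]
  75 → container 6  [load 200/250]
  50 → container 1  [load 250/250]
  25 → container 2  [load 225/250]
6 containers opened.

6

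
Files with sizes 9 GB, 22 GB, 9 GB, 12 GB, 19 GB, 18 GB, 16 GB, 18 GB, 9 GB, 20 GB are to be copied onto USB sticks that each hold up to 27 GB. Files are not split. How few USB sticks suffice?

7

Total = 22 + 20 + 19 + 18 + 18 + 16 + 12 + 9 + 9 + 9 = 152 GB.
Lower bound: ⌈152/27⌉ = 6 USB sticks.
A packing using 7 USB sticks:
  USB stick 1: 22 = 22
  USB stick 2: 20 = 20
  USB stick 3: 19 = 19
  USB stick 4: 18 + 9 = 27
  USB stick 5: 18 + 9 = 27
  USB stick 6: 16 + 9 = 25
  USB stick 7: 12 = 12
No arrangement into 6 USB sticks stays within capacity, so 7 is optimal.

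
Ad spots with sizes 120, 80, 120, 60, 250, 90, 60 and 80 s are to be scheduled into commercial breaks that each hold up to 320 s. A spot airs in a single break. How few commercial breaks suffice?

3

Total = 250 + 120 + 120 + 90 + 80 + 80 + 60 + 60 = 860 s.
Lower bound: ⌈860/320⌉ = 3 commercial breaks.
A packing using 3 commercial breaks:
  break 1: 250 + 60 = 310
  break 2: 120 + 120 + 80 = 320
  break 3: 90 + 80 + 60 = 230
This matches the lower bound, so 3 is optimal.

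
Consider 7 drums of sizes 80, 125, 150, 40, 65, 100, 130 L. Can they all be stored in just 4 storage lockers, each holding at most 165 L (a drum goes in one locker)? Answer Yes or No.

No

Total = 690 L; ⌈690/165⌉ = 5.
At least 5 storage lockers are required, but only 4 are allowed.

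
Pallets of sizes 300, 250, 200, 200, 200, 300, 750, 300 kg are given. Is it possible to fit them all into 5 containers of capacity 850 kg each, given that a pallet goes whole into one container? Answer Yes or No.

A valid assignment using 4 containers:
  container 1: 750 = 750
  container 2: 300 + 300 + 250 = 850
  container 3: 300 + 200 + 200 = 700
  container 4: 200 = 200
That uses only 4 ≤ 5, so 5 containers are enough.

Yes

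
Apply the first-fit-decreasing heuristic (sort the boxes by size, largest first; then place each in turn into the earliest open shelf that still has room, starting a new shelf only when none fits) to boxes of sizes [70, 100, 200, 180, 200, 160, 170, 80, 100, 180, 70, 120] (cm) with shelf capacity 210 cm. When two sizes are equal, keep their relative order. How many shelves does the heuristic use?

Sorted descending: 200, 200, 180, 180, 170, 160, 120, 100, 100, 80, 70, 70.
  200 → shelf 1 (new)  [load 200/210]
  200 → shelf 2 (new)  [load 200/210]
  180 → shelf 3 (new)  [load 180/210]
  180 → shelf 4 (new)  [load 180/210]
  170 → shelf 5 (new)  [load 170/210]
  160 → shelf 6 (new)  [load 160/210]
  120 → shelf 7 (new)  [load 120/210]
  100 → shelf 8 (new)  [load 100/210]
  100 → shelf 8  [load 200/210]
  80 → shelf 7  [load 200/210]
  70 → shelf 9 (new)  [load 70/210]
  70 → shelf 9  [load 140/210]
9 shelves opened.

9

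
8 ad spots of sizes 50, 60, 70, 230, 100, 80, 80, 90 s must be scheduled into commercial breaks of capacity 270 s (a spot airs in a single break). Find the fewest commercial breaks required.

3

Total = 230 + 100 + 90 + 80 + 80 + 70 + 60 + 50 = 760 s.
Lower bound: ⌈760/270⌉ = 3 commercial breaks.
A packing using 3 commercial breaks:
  break 1: 230 = 230
  break 2: 100 + 90 + 80 = 270
  break 3: 80 + 70 + 60 + 50 = 260
This matches the lower bound, so 3 is optimal.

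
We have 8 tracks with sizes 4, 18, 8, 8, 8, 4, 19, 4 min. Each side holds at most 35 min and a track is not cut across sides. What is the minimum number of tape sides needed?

3

Total = 19 + 18 + 8 + 8 + 8 + 4 + 4 + 4 = 73 min.
Lower bound: ⌈73/35⌉ = 3 tape sides.
A packing using 3 tape sides:
  side 1: 19 + 8 + 8 = 35
  side 2: 18 + 8 + 4 + 4 = 34
  side 3: 4 = 4
This matches the lower bound, so 3 is optimal.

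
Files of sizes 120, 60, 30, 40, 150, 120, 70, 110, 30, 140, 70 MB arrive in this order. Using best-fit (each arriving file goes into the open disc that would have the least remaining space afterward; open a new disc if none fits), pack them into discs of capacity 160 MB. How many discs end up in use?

7

  120 → disc 1 (new)  [load 120/160]
  60 → disc 2 (new)  [load 60/160]
  30 → disc 1  [load 150/160]
  40 → disc 2  [load 100/160]
  150 → disc 3 (new)  [load 150/160]
  120 → disc 4 (new)  [load 120/160]
  70 → disc 5 (new)  [load 70/160]
  110 → disc 6 (new)  [load 110/160]
  30 → disc 4  [load 150/160]
  140 → disc 7 (new)  [load 140/160]
  70 → disc 5  [load 140/160]
7 discs opened.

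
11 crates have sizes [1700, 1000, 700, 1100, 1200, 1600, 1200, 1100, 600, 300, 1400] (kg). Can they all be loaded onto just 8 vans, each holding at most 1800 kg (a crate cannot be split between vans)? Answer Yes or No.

A valid assignment using 8 vans:
  van 1: 1700 = 1700
  van 2: 1600 = 1600
  van 3: 1400 + 300 = 1700
  van 4: 1200 + 600 = 1800
  van 5: 1200 = 1200
  van 6: 1100 + 700 = 1800
  van 7: 1100 = 1100
  van 8: 1000 = 1000
Every load is within 1800 kg, so 8 vans suffice.

Yes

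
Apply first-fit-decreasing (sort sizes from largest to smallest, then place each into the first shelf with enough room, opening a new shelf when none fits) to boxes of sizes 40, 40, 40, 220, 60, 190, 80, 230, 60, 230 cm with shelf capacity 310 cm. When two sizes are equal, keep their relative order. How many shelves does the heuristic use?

Sorted descending: 230, 230, 220, 190, 80, 60, 60, 40, 40, 40.
  230 → shelf 1 (new)  [load 230/310]
  230 → shelf 2 (new)  [load 230/310]
  220 → shelf 3 (new)  [load 220/310]
  190 → shelf 4 (new)  [load 190/310]
  80 → shelf 1  [load 310/310]
  60 → shelf 2  [load 290/310]
  60 → shelf 3  [load 280/310]
  40 → shelf 4  [load 230/310]
  40 → shelf 4  [load 270/310]
  40 → shelf 4  [load 310/310]
4 shelves opened.

4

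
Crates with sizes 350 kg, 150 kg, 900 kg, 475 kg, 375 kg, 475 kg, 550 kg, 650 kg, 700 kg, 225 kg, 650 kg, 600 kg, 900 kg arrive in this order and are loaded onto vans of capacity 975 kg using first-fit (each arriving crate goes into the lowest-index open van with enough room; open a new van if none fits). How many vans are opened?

9

  350 → van 1 (new)  [load 350/975]
  150 → van 1  [load 500/975]
  900 → van 2 (new)  [load 900/975]
  475 → van 1  [load 975/975]
  375 → van 3 (new)  [load 375/975]
  475 → van 3  [load 850/975]
  550 → van 4 (new)  [load 550/975]
  650 → van 5 (new)  [load 650/975]
  700 → van 6 (new)  [load 700/975]
  225 → van 4  [load 775/975]
  650 → van 7 (new)  [load 650/975]
  600 → van 8 (new)  [load 600/975]
  900 → van 9 (new)  [load 900/975]
9 vans opened.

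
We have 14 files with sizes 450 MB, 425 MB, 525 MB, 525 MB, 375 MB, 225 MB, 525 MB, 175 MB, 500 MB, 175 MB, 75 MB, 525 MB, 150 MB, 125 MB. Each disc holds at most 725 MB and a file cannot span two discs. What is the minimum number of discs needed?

8

Total = 525 + 525 + 525 + 525 + 500 + 450 + 425 + 375 + 225 + 175 + 175 + 150 + 125 + 75 = 4775 MB.
Lower bound: ⌈4775/725⌉ = 7 discs.
Also, 8 files each exceed 725/2 MB, and no two of those can share a disc, so at least 8 discs are needed.
A packing using 8 discs:
  disc 1: 525 + 175 = 700
  disc 2: 525 + 175 = 700
  disc 3: 525 + 150 = 675
  disc 4: 525 + 125 + 75 = 725
  disc 5: 500 + 225 = 725
  disc 6: 450 = 450
  disc 7: 425 = 425
  disc 8: 375 = 375
This matches the lower bound, so 8 is optimal.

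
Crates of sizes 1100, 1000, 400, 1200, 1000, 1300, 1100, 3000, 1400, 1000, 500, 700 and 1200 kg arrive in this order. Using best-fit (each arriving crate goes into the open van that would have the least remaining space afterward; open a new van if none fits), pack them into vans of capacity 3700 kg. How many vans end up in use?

  1100 → van 1 (new)  [load 1100/3700]
  1000 → van 1  [load 2100/3700]
  400 → van 1  [load 2500/3700]
  1200 → van 1  [load 3700/3700]
  1000 → van 2 (new)  [load 1000/3700]
  1300 → van 2  [load 2300/3700]
  1100 → van 2  [load 3400/3700]
  3000 → van 3 (new)  [load 3000/3700]
  1400 → van 4 (new)  [load 1400/3700]
  1000 → van 4  [load 2400/3700]
  500 → van 3  [load 3500/3700]
  700 → van 4  [load 3100/3700]
  1200 → van 5 (new)  [load 1200/3700]
5 vans opened.

5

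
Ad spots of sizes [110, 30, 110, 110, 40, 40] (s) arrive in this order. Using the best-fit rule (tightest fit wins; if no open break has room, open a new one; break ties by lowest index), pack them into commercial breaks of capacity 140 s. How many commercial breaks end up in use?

4

  110 → break 1 (new)  [load 110/140]
  30 → break 1  [load 140/140]
  110 → break 2 (new)  [load 110/140]
  110 → break 3 (new)  [load 110/140]
  40 → break 4 (new)  [load 40/140]
  40 → break 4  [load 80/140]
4 commercial breaks opened.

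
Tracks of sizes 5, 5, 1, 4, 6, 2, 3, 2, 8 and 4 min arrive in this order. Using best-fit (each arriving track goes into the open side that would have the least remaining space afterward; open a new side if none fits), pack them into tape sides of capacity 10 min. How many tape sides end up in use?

  5 → side 1 (new)  [load 5/10]
  5 → side 1  [load 10/10]
  1 → side 2 (new)  [load 1/10]
  4 → side 2  [load 5/10]
  6 → side 3 (new)  [load 6/10]
  2 → side 3  [load 8/10]
  3 → side 2  [load 8/10]
  2 → side 2  [load 10/10]
  8 → side 4 (new)  [load 8/10]
  4 → side 5 (new)  [load 4/10]
5 tape sides opened.

5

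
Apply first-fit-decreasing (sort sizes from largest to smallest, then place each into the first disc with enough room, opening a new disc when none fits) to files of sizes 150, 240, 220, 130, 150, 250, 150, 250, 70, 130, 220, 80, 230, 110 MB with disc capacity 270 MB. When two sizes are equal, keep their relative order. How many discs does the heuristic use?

10

Sorted descending: 250, 250, 240, 230, 220, 220, 150, 150, 150, 130, 130, 110, 80, 70.
  250 → disc 1 (new)  [load 250/270]
  250 → disc 2 (new)  [load 250/270]
  240 → disc 3 (new)  [load 240/270]
  230 → disc 4 (new)  [load 230/270]
  220 → disc 5 (new)  [load 220/270]
  220 → disc 6 (new)  [load 220/270]
  150 → disc 7 (new)  [load 150/270]
  150 → disc 8 (new)  [load 150/270]
  150 → disc 9 (new)  [load 150/270]
  130 → disc 10 (new)  [load 130/270]
  130 → disc 10  [load 260/270]
  110 → disc 7  [load 260/270]
  80 → disc 8  [load 230/270]
  70 → disc 9  [load 220/270]
10 discs opened.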